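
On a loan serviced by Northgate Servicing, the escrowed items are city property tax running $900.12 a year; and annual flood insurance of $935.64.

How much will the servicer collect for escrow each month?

City property tax — $900.12 per year
Flood insurance — $935.64 per year
Yearly total = $900.12 + $935.64 = $1,835.76
Monthly = $1,835.76 / 12 = $152.98

$152.98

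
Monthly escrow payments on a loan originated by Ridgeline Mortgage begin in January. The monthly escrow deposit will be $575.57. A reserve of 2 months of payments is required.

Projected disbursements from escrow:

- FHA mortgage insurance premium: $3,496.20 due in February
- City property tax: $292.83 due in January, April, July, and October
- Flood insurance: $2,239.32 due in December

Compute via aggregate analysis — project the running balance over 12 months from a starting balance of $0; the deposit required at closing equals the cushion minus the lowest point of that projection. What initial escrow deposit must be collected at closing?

Cushion = 2 × $575.57 = $1,151.14
Trial balance (start $0, +$575.57 each month, − disbursements):
  Jan: +$575.57 − $292.83 → $282.74
  Feb: +$575.57 − $3,496.20 → -$2,637.89
  Mar: +$575.57 → -$2,062.32
  Apr: +$575.57 − $292.83 → -$1,779.58
  May: +$575.57 → -$1,204.01
  Jun: +$575.57 → -$628.44
  Jul: +$575.57 − $292.83 → -$345.70
  Aug: +$575.57 → $229.87
  Sep: +$575.57 → $805.44
  Oct: +$575.57 − $292.83 → $1,088.18
  Nov: +$575.57 → $1,663.75
  Dec: +$575.57 − $2,239.32 → $0.00
Lowest trial balance = -$2,637.89 (Feb)
Initial deposit = cushion − low point = $1,151.14 − (-$2,637.89) = $3,789.03

$3,789.03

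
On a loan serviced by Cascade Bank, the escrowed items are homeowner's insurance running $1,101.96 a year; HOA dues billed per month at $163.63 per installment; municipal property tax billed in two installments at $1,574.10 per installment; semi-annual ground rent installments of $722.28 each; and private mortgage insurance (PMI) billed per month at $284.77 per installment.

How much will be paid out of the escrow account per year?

$11,075.52

Homeowner's insurance: $1,101.96/yr
HOA dues: $163.63 × 12 = $1,963.56/yr
Municipal property tax: $1,574.10 × 2 = $3,148.20/yr
Ground rent: $722.28 × 2 = $1,444.56/yr
Private mortgage insurance (PMI): $284.77 × 12 = $3,417.24/yr
Annual escrow total = $11,075.52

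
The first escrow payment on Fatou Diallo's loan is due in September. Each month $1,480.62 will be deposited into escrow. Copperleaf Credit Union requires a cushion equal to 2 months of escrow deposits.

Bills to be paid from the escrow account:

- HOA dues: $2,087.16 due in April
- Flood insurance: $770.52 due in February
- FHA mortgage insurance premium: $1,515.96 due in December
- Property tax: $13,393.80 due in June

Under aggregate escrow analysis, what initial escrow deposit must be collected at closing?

Cushion = 2 × $1,480.62 = $2,961.24
Trial balance (start $0, +$1,480.62 each month, − disbursements):
  Sep: +$1,480.62 → $1,480.62
  Oct: +$1,480.62 → $2,961.24
  Nov: +$1,480.62 → $4,441.86
  Dec: +$1,480.62 − $1,515.96 → $4,406.52
  Jan: +$1,480.62 → $5,887.14
  Feb: +$1,480.62 − $770.52 → $6,597.24
  Mar: +$1,480.62 → $8,077.86
  Apr: +$1,480.62 − $2,087.16 → $7,471.32
  May: +$1,480.62 → $8,951.94
  Jun: +$1,480.62 − $13,393.80 → -$2,961.24
  Jul: +$1,480.62 → -$1,480.62
  Aug: +$1,480.62 → $0.00
Lowest trial balance = -$2,961.24 (Jun)
Initial deposit = cushion − low point = $2,961.24 − (-$2,961.24) = $5,922.48

$5,922.48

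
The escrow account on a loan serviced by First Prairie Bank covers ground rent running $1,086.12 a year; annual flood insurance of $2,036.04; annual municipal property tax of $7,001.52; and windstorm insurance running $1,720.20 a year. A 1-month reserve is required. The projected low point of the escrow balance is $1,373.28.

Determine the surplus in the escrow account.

$386.29

Ground rent — $1,086.12 annually
Flood insurance — $2,036.04 annually
Municipal property tax — $7,001.52 annually
Windstorm insurance — $1,720.20 annually
Yearly total = $11,843.88
Monthly = $11,843.88 ÷ 12 = $986.99
Required cushion = 1 × $986.99 = $986.99
Surplus = $1,373.28 − $986.99 = $386.29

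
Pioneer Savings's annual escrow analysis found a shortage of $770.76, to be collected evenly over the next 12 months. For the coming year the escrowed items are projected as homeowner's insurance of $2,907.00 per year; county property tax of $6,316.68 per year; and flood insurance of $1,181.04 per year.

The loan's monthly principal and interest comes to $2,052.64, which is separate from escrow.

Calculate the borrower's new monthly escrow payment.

$931.29

Homeowner's insurance — $2,907.00 per year
County property tax — $6,316.68 per year
Flood insurance — $1,181.04 per year
Yearly total = $10,404.72
Per month = $10,404.72 / 12 = $867.06
Shortage per month = $770.76 / 12 = $64.23
Adjusted monthly = $867.06 + $64.23 = $931.29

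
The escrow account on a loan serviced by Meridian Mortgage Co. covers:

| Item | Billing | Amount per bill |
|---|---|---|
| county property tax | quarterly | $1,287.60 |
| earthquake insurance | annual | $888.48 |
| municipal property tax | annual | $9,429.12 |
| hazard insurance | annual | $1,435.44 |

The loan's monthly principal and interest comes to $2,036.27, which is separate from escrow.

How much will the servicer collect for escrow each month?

County property tax: $1,287.60 × 4 = $5,150.40
Earthquake insurance: $888.48
Municipal property tax: $9,429.12
Hazard insurance: $1,435.44
Combined annual = $5,150.40 + $888.48 + $9,429.12 + $1,435.44 = $16,903.44
Monthly = $16,903.44 ÷ 12 = $1,408.62

$1,408.62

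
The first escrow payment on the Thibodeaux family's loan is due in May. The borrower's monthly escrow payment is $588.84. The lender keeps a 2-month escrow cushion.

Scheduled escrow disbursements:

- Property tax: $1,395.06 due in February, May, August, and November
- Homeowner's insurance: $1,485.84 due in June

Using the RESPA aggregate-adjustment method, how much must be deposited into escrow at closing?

Cushion = 2 × $588.84 = $1,177.68
Trial balance (start $0, +$588.84 each month, − disbursements):
  May: +$588.84 − $1,395.06 → -$806.22
  Jun: +$588.84 − $1,485.84 → -$1,703.22
  Jul: +$588.84 → -$1,114.38
  Aug: +$588.84 − $1,395.06 → -$1,920.60
  Sep: +$588.84 → -$1,331.76
  Oct: +$588.84 → -$742.92
  Nov: +$588.84 − $1,395.06 → -$1,549.14
  Dec: +$588.84 → -$960.30
  Jan: +$588.84 → -$371.46
  Feb: +$588.84 − $1,395.06 → -$1,177.68
  Mar: +$588.84 → -$588.84
  Apr: +$588.84 → $0.00
Lowest trial balance = -$1,920.60 (Aug)
Initial deposit = cushion − low point = $1,177.68 − (-$1,920.60) = $3,098.28

$3,098.28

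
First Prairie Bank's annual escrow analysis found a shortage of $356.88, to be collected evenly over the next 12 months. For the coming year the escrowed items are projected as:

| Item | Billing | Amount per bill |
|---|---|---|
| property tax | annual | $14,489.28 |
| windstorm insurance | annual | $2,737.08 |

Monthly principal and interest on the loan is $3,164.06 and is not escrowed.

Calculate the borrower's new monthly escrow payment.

Property tax: $14,489.28/yr
Windstorm insurance: $2,737.08/yr
Annual escrow total = $17,226.36
Base monthly escrow = $17,226.36 ÷ 12 = $1,435.53
Monthly shortage recovery: $356.88 / 12 = $29.74
New monthly escrow = $1,435.53 + $29.74 = $1,465.27

$1,465.27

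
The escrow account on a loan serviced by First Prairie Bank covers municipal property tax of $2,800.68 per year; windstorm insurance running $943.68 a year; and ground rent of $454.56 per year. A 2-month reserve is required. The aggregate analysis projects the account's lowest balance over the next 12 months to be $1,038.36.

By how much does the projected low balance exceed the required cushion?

$338.54

Municipal property tax: $2,800.68 per year
Windstorm insurance: $943.68 per year
Ground rent: $454.56 per year
Annual escrow total = $2,800.68 + $943.68 + $454.56 = $4,198.92
Per month = $4,198.92 ÷ 12 = $349.91
Cushion = 2 × $349.91 = $699.82
Surplus = $1,038.36 − $699.82 = $338.54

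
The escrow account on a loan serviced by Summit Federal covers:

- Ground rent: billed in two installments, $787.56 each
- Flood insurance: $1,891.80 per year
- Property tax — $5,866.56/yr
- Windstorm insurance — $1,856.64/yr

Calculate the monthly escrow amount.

Ground rent — $787.56 × 2 = $1,575.12/yr
Flood insurance — $1,891.80/yr
Property tax — $5,866.56/yr
Windstorm insurance — $1,856.64/yr
Combined annual = $1,575.12 + $1,891.80 + $5,866.56 + $1,856.64 = $11,190.12
Monthly escrow = $11,190.12 ÷ 12 = $932.51

$932.51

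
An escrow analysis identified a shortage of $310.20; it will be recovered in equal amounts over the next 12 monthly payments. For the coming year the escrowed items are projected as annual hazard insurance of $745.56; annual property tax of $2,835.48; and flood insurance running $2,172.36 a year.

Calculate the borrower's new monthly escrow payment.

Hazard insurance = $745.56
Property tax = $2,835.48
Flood insurance = $2,172.36
Total per year = $5,753.40
Monthly escrow = $5,753.40 / 12 = $479.45
Monthly shortage recovery: $310.20 ÷ 12 = $25.85
New monthly escrow = $479.45 + $25.85 = $505.30

$505.30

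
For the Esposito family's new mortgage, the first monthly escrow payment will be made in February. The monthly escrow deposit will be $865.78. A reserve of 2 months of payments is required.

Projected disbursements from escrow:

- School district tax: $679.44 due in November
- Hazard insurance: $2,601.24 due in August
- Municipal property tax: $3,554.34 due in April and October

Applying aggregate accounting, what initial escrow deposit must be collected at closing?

$3,649.46

Cushion = 2 × $865.78 = $1,731.56
Trial balance (start $0, +$865.78 each month, − disbursements):
  Feb: +$865.78 → $865.78
  Mar: +$865.78 → $1,731.56
  Apr: +$865.78 − $3,554.34 → -$957.00
  May: +$865.78 → -$91.22
  Jun: +$865.78 → $774.56
  Jul: +$865.78 → $1,640.34
  Aug: +$865.78 − $2,601.24 → -$95.12
  Sep: +$865.78 → $770.66
  Oct: +$865.78 − $3,554.34 → -$1,917.90
  Nov: +$865.78 − $679.44 → -$1,731.56
  Dec: +$865.78 → -$865.78
  Jan: +$865.78 → $0.00
Lowest trial balance = -$1,917.90 (Oct)
Initial deposit = cushion − low point = $1,731.56 − (-$1,917.90) = $3,649.46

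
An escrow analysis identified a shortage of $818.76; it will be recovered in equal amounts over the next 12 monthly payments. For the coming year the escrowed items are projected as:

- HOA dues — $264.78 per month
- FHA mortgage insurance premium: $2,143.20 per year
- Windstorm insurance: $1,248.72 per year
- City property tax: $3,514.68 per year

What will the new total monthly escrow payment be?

$908.56

HOA dues = $264.78 × 12 = $3,177.36 per year
FHA mortgage insurance premium = $2,143.20 per year
Windstorm insurance = $1,248.72 per year
City property tax = $3,514.68 per year
Combined annual = $3,177.36 + $2,143.20 + $1,248.72 + $3,514.68 = $10,083.96
Monthly = $10,083.96 ÷ 12 = $840.33
Shortage spread = $818.76 / 12 = $68.23/mo
New monthly escrow = $840.33 + $68.23 = $908.56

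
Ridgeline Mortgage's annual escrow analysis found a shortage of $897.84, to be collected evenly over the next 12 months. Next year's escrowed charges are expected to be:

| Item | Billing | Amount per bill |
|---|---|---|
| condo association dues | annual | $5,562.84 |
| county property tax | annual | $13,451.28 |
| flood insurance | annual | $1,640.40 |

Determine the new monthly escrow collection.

Condo association dues = $5,562.84 annually
County property tax = $13,451.28 annually
Flood insurance = $1,640.40 annually
Yearly total = $5,562.84 + $13,451.28 + $1,640.40 = $20,654.52
Monthly = $20,654.52 / 12 = $1,721.21
Shortage spread = $897.84 / 12 = $74.82/mo
New monthly escrow = $1,721.21 + $74.82 = $1,796.03

$1,796.03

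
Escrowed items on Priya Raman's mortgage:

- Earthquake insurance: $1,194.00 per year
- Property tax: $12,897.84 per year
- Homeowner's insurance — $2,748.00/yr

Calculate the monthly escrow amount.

$1,403.32

Earthquake insurance — $1,194.00
Property tax — $12,897.84
Homeowner's insurance — $2,748.00
Yearly total = $16,839.84
Per month = $16,839.84 / 12 = $1,403.32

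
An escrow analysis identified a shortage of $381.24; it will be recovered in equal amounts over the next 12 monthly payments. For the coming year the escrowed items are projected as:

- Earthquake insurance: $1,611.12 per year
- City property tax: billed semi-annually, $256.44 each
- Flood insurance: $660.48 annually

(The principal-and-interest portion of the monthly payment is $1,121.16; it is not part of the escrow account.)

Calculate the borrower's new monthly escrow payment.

Earthquake insurance: $1,611.12 per year
City property tax: $256.44 × 2 = $512.88 per year
Flood insurance: $660.48 per year
Annual escrow total = $1,611.12 + $512.88 + $660.48 = $2,784.48
Monthly = $2,784.48 ÷ 12 = $232.04
Shortage spread = $381.24 ÷ 12 = $31.77/mo
Adjusted monthly = $232.04 + $31.77 = $263.81

$263.81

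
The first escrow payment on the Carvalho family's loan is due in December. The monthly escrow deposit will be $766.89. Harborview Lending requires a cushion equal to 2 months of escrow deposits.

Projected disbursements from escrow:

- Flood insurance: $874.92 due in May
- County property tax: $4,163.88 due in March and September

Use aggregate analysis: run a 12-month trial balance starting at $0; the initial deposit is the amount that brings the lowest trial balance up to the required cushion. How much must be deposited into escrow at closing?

Cushion = 2 × $766.89 = $1,533.78
Trial balance (start $0, +$766.89 each month, − disbursements):
  Dec: +$766.89 → $766.89
  Jan: +$766.89 → $1,533.78
  Feb: +$766.89 → $2,300.67
  Mar: +$766.89 − $4,163.88 → -$1,096.32
  Apr: +$766.89 → -$329.43
  May: +$766.89 − $874.92 → -$437.46
  Jun: +$766.89 → $329.43
  Jul: +$766.89 → $1,096.32
  Aug: +$766.89 → $1,863.21
  Sep: +$766.89 − $4,163.88 → -$1,533.78
  Oct: +$766.89 → -$766.89
  Nov: +$766.89 → $0.00
Lowest trial balance = -$1,533.78 (Sep)
Initial deposit = cushion − low point = $1,533.78 − (-$1,533.78) = $3,067.56

$3,067.56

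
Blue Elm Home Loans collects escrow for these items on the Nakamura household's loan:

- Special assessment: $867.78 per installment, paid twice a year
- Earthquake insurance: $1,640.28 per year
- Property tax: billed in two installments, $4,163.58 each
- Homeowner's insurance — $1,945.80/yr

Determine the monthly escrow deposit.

$1,137.40

Special assessment: $867.78 × 2 = $1,735.56
Earthquake insurance: $1,640.28
Property tax: $4,163.58 × 2 = $8,327.16
Homeowner's insurance: $1,945.80
Yearly total = $13,648.80
Monthly escrow = $13,648.80 / 12 = $1,137.40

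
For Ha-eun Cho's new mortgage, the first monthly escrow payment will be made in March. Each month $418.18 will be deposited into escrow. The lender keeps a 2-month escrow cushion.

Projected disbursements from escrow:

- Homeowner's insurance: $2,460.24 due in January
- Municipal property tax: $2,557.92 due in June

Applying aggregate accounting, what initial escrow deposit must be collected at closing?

Cushion = 2 × $418.18 = $836.36
Trial balance (start $0, +$418.18 each month, − disbursements):
  Mar: +$418.18 → $418.18
  Apr: +$418.18 → $836.36
  May: +$418.18 → $1,254.54
  Jun: +$418.18 − $2,557.92 → -$885.20
  Jul: +$418.18 → -$467.02
  Aug: +$418.18 → -$48.84
  Sep: +$418.18 → $369.34
  Oct: +$418.18 → $787.52
  Nov: +$418.18 → $1,205.70
  Dec: +$418.18 → $1,623.88
  Jan: +$418.18 − $2,460.24 → -$418.18
  Feb: +$418.18 → $0.00
Lowest trial balance = -$885.20 (Jun)
Initial deposit = cushion − low point = $836.36 − (-$885.20) = $1,721.56

$1,721.56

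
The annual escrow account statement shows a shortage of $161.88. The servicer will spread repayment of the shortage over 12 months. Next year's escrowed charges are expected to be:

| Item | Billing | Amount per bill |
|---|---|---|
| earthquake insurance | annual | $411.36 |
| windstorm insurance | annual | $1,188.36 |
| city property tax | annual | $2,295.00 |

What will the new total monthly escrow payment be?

$338.05

Earthquake insurance = $411.36/yr
Windstorm insurance = $1,188.36/yr
City property tax = $2,295.00/yr
Combined annual = $3,894.72
Per month = $3,894.72 / 12 = $324.56
Shortage spread = $161.88 / 12 = $13.49/mo
Adjusted monthly = $324.56 + $13.49 = $338.05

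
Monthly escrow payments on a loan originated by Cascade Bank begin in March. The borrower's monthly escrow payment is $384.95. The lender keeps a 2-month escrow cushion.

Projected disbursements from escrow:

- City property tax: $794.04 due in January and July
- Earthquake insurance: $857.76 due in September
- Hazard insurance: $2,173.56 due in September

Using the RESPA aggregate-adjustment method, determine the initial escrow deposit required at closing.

$1,900.61

Cushion = 2 × $384.95 = $769.90
Trial balance (start $0, +$384.95 each month, − disbursements):
  Mar: +$384.95 → $384.95
  Apr: +$384.95 → $769.90
  May: +$384.95 → $1,154.85
  Jun: +$384.95 → $1,539.80
  Jul: +$384.95 − $794.04 → $1,130.71
  Aug: +$384.95 → $1,515.66
  Sep: +$384.95 − $3,031.32 → -$1,130.71
  Oct: +$384.95 → -$745.76
  Nov: +$384.95 → -$360.81
  Dec: +$384.95 → $24.14
  Jan: +$384.95 − $794.04 → -$384.95
  Feb: +$384.95 → $0.00
Lowest trial balance = -$1,130.71 (Sep)
Initial deposit = cushion − low point = $769.90 − (-$1,130.71) = $1,900.61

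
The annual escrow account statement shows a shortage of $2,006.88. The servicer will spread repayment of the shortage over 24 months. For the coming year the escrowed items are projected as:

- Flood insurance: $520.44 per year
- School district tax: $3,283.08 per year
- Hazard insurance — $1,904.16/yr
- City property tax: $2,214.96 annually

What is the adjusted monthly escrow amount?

$743.84

Flood insurance = $520.44 per year
School district tax = $3,283.08 per year
Hazard insurance = $1,904.16 per year
City property tax = $2,214.96 per year
Total per year = $7,922.64
Monthly = $7,922.64 / 12 = $660.22
Shortage per month = $2,006.88 / 24 = $83.62
Adjusted monthly = $660.22 + $83.62 = $743.84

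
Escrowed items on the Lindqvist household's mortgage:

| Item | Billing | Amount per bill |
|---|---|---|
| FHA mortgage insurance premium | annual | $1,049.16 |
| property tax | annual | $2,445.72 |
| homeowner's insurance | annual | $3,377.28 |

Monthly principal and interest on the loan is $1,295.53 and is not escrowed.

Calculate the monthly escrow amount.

FHA mortgage insurance premium = $1,049.16 per year
Property tax = $2,445.72 per year
Homeowner's insurance = $3,377.28 per year
Total per year = $1,049.16 + $2,445.72 + $3,377.28 = $6,872.16
Monthly = $6,872.16 / 12 = $572.68

$572.68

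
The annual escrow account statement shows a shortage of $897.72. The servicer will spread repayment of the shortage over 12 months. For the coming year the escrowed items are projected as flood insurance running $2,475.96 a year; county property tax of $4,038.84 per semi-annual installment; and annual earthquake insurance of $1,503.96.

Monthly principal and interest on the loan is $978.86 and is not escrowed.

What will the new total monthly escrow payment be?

$1,079.61

Flood insurance: $2,475.96/yr
County property tax: $4,038.84 × 2 = $8,077.68/yr
Earthquake insurance: $1,503.96/yr
Combined annual = $2,475.96 + $8,077.68 + $1,503.96 = $12,057.60
Monthly = $12,057.60 / 12 = $1,004.80
Shortage spread = $897.72 / 12 = $74.81/mo
Adjusted monthly = $1,004.80 + $74.81 = $1,079.61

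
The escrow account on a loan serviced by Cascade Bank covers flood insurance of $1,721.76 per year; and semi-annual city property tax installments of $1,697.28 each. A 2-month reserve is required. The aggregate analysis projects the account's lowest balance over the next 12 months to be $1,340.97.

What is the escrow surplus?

Flood insurance = $1,721.76 per year
City property tax = $1,697.28 × 2 = $3,394.56 per year
Combined annual = $5,116.32
Per month = $5,116.32 / 12 = $426.36
Required cushion = 2 × $426.36 = $852.72
Excess over cushion: $1,340.97 − $852.72 = $488.25

$488.25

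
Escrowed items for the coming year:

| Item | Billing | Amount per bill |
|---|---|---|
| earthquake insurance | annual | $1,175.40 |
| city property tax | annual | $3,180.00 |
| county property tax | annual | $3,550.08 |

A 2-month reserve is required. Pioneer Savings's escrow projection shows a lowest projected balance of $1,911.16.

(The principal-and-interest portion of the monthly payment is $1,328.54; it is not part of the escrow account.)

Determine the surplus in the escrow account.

Earthquake insurance: $1,175.40 per year
City property tax: $3,180.00 per year
County property tax: $3,550.08 per year
Total annual escrow = $1,175.40 + $3,180.00 + $3,550.08 = $7,905.48
Monthly escrow = $7,905.48 ÷ 12 = $658.79
Required cushion = 2 × $658.79 = $1,317.58
Excess over cushion: $1,911.16 − $1,317.58 = $593.58

$593.58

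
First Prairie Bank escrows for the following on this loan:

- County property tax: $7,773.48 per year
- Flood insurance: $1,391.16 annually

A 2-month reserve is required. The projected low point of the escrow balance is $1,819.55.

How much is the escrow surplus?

County property tax = $7,773.48 annually
Flood insurance = $1,391.16 annually
Total annual escrow = $7,773.48 + $1,391.16 = $9,164.64
Per month = $9,164.64 ÷ 12 = $763.72
Cushion = 2 × $763.72 = $1,527.44
Surplus = $1,819.55 − $1,527.44 = $292.11

$292.11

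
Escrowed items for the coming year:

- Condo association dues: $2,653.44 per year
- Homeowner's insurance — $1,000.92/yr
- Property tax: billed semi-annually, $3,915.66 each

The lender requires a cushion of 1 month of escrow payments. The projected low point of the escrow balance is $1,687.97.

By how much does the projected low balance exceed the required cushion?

Condo association dues — $2,653.44
Homeowner's insurance — $1,000.92
Property tax — $3,915.66 × 2 = $7,831.32
Annual escrow total = $2,653.44 + $1,000.92 + $7,831.32 = $11,485.68
Monthly = $11,485.68 ÷ 12 = $957.14
Cushion = 1 × $957.14 = $957.14
Surplus = $1,687.97 − $957.14 = $730.83

$730.83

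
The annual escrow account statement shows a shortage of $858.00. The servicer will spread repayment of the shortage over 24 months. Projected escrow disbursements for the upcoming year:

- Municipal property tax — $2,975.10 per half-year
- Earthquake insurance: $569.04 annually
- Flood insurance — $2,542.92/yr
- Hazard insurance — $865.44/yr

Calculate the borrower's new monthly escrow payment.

$863.05

Municipal property tax = $2,975.10 × 2 = $5,950.20 per year
Earthquake insurance = $569.04 per year
Flood insurance = $2,542.92 per year
Hazard insurance = $865.44 per year
Combined annual = $5,950.20 + $569.04 + $2,542.92 + $865.44 = $9,927.60
Per month = $9,927.60 ÷ 12 = $827.30
Monthly shortage recovery: $858.00 / 24 = $35.75
New monthly escrow = $827.30 + $35.75 = $863.05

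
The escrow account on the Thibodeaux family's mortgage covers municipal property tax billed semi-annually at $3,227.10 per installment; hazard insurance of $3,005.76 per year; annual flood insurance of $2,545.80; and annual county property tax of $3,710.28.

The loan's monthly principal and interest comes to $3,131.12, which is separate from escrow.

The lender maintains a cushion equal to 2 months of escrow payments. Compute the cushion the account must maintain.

Municipal property tax — $3,227.10 × 2 = $6,454.20 per year
Hazard insurance — $3,005.76 per year
Flood insurance — $2,545.80 per year
County property tax — $3,710.28 per year
Combined annual = $15,716.04
Monthly escrow = $15,716.04 ÷ 12 = $1,309.67
Reserve = 2 × $1,309.67 = $2,619.34

$2,619.34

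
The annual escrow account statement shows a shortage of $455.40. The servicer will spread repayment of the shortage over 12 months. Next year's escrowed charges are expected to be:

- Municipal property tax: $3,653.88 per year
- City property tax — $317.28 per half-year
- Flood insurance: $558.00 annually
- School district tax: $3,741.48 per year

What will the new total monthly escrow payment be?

$753.61

Municipal property tax = $3,653.88/yr
City property tax = $317.28 × 2 = $634.56/yr
Flood insurance = $558.00/yr
School district tax = $3,741.48/yr
Combined annual = $8,587.92
Monthly = $8,587.92 ÷ 12 = $715.66
Monthly shortage recovery: $455.40 / 12 = $37.95
New monthly escrow = $715.66 + $37.95 = $753.61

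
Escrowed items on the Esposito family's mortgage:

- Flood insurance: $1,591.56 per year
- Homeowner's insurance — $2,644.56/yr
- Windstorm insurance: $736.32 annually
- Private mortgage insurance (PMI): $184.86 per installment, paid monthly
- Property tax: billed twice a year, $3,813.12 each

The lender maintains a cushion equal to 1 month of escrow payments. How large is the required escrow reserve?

Flood insurance = $1,591.56
Homeowner's insurance = $2,644.56
Windstorm insurance = $736.32
Private mortgage insurance (PMI) = $184.86 × 12 = $2,218.32
Property tax = $3,813.12 × 2 = $7,626.24
Total annual escrow = $1,591.56 + $2,644.56 + $736.32 + $2,218.32 + $7,626.24 = $14,817.00
Monthly escrow = $14,817.00 ÷ 12 = $1,234.75
Required cushion = 1 × $1,234.75 = $1,234.75

$1,234.75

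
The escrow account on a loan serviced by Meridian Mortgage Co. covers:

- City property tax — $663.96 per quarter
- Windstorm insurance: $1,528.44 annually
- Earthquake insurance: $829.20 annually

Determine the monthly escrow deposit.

$417.79

City property tax = $663.96 × 4 = $2,655.84
Windstorm insurance = $1,528.44
Earthquake insurance = $829.20
Combined annual = $2,655.84 + $1,528.44 + $829.20 = $5,013.48
Per month = $5,013.48 / 12 = $417.79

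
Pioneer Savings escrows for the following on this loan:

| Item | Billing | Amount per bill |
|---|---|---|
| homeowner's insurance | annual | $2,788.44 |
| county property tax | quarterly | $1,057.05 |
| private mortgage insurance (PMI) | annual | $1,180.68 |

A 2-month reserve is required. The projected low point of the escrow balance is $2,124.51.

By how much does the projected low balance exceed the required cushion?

$758.29

Homeowner's insurance — $2,788.44 per year
County property tax — $1,057.05 × 4 = $4,228.20 per year
Private mortgage insurance (PMI) — $1,180.68 per year
Yearly total = $2,788.44 + $4,228.20 + $1,180.68 = $8,197.32
Monthly escrow = $8,197.32 ÷ 12 = $683.11
Required cushion = 2 × $683.11 = $1,366.22
Excess over cushion: $2,124.51 − $1,366.22 = $758.29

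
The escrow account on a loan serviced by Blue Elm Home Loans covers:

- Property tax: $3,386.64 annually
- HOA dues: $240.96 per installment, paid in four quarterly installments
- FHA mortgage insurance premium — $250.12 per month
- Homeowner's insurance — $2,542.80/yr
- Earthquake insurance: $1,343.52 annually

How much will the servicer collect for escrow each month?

$936.52

Property tax = $3,386.64/yr
HOA dues = $240.96 × 4 = $963.84/yr
FHA mortgage insurance premium = $250.12 × 12 = $3,001.44/yr
Homeowner's insurance = $2,542.80/yr
Earthquake insurance = $1,343.52/yr
Total annual escrow = $3,386.64 + $963.84 + $3,001.44 + $2,542.80 + $1,343.52 = $11,238.24
Base monthly escrow = $11,238.24 ÷ 12 = $936.52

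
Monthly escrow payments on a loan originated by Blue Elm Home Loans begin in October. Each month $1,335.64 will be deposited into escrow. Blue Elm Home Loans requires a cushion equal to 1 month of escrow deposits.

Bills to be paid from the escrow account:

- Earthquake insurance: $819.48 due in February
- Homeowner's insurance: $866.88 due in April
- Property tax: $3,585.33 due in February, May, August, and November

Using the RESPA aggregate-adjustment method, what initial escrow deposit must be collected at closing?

Cushion = 1 × $1,335.64 = $1,335.64
Trial balance (start $0, +$1,335.64 each month, − disbursements):
  Oct: +$1,335.64 → $1,335.64
  Nov: +$1,335.64 − $3,585.33 → -$914.05
  Dec: +$1,335.64 → $421.59
  Jan: +$1,335.64 → $1,757.23
  Feb: +$1,335.64 − $4,404.81 → -$1,311.94
  Mar: +$1,335.64 → $23.70
  Apr: +$1,335.64 − $866.88 → $492.46
  May: +$1,335.64 − $3,585.33 → -$1,757.23
  Jun: +$1,335.64 → -$421.59
  Jul: +$1,335.64 → $914.05
  Aug: +$1,335.64 − $3,585.33 → -$1,335.64
  Sep: +$1,335.64 → $0.00
Lowest trial balance = -$1,757.23 (May)
Initial deposit = cushion − low point = $1,335.64 − (-$1,757.23) = $3,092.87

$3,092.87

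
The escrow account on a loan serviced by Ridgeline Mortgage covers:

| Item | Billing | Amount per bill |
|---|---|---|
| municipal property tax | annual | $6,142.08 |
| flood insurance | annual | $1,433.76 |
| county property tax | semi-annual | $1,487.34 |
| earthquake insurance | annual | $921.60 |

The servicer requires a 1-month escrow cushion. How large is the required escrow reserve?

Municipal property tax — $6,142.08 annually
Flood insurance — $1,433.76 annually
County property tax — $1,487.34 × 2 = $2,974.68 annually
Earthquake insurance — $921.60 annually
Annual escrow total = $6,142.08 + $1,433.76 + $2,974.68 + $921.60 = $11,472.12
Base monthly escrow = $11,472.12 / 12 = $956.01
Cushion = 1 × $956.01 = $956.01

$956.01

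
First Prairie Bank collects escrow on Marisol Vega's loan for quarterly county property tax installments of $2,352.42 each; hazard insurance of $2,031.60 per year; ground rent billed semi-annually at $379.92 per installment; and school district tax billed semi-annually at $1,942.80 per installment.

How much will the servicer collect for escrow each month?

$1,340.56

County property tax: $2,352.42 × 4 = $9,409.68
Hazard insurance: $2,031.60
Ground rent: $379.92 × 2 = $759.84
School district tax: $1,942.80 × 2 = $3,885.60
Total annual escrow = $9,409.68 + $2,031.60 + $759.84 + $3,885.60 = $16,086.72
Base monthly escrow = $16,086.72 ÷ 12 = $1,340.56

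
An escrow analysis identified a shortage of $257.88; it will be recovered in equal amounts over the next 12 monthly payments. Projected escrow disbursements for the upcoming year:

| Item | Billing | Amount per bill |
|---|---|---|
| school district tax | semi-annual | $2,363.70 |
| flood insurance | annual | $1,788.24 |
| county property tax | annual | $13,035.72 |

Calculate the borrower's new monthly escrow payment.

$1,650.77

School district tax — $2,363.70 × 2 = $4,727.40 annually
Flood insurance — $1,788.24 annually
County property tax — $13,035.72 annually
Annual escrow total = $19,551.36
Monthly escrow = $19,551.36 / 12 = $1,629.28
Shortage per month = $257.88 ÷ 12 = $21.49
New monthly escrow = $1,629.28 + $21.49 = $1,650.77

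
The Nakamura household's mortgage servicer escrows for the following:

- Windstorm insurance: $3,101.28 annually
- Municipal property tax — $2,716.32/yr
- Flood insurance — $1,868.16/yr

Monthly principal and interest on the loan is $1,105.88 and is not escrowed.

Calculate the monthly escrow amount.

$640.48

Windstorm insurance — $3,101.28/yr
Municipal property tax — $2,716.32/yr
Flood insurance — $1,868.16/yr
Total per year = $3,101.28 + $2,716.32 + $1,868.16 = $7,685.76
Monthly = $7,685.76 / 12 = $640.48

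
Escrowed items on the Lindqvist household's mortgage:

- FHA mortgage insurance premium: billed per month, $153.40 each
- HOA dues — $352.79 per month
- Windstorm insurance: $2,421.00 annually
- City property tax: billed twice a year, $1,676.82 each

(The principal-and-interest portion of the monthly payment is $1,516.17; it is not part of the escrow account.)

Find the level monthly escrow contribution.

FHA mortgage insurance premium — $153.40 × 12 = $1,840.80 annually
HOA dues — $352.79 × 12 = $4,233.48 annually
Windstorm insurance — $2,421.00 annually
City property tax — $1,676.82 × 2 = $3,353.64 annually
Yearly total = $11,848.92
Monthly = $11,848.92 / 12 = $987.41

$987.41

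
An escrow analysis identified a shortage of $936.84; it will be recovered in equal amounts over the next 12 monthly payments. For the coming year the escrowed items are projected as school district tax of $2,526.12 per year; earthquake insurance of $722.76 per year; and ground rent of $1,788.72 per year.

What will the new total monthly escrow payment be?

School district tax: $2,526.12 annually
Earthquake insurance: $722.76 annually
Ground rent: $1,788.72 annually
Total per year = $2,526.12 + $722.76 + $1,788.72 = $5,037.60
Monthly escrow = $5,037.60 ÷ 12 = $419.80
Shortage spread = $936.84 ÷ 12 = $78.07/mo
Adjusted monthly = $419.80 + $78.07 = $497.87

$497.87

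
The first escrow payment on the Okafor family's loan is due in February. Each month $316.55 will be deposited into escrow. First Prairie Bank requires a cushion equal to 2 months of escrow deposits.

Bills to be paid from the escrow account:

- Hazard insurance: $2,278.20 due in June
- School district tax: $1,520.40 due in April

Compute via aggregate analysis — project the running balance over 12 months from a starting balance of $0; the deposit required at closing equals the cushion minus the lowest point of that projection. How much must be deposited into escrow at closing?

Cushion = 2 × $316.55 = $633.10
Trial balance (start $0, +$316.55 each month, − disbursements):
  Feb: +$316.55 → $316.55
  Mar: +$316.55 → $633.10
  Apr: +$316.55 − $1,520.40 → -$570.75
  May: +$316.55 → -$254.20
  Jun: +$316.55 − $2,278.20 → -$2,215.85
  Jul: +$316.55 → -$1,899.30
  Aug: +$316.55 → -$1,582.75
  Sep: +$316.55 → -$1,266.20
  Oct: +$316.55 → -$949.65
  Nov: +$316.55 → -$633.10
  Dec: +$316.55 → -$316.55
  Jan: +$316.55 → $0.00
Lowest trial balance = -$2,215.85 (Jun)
Initial deposit = cushion − low point = $633.10 − (-$2,215.85) = $2,848.95

$2,848.95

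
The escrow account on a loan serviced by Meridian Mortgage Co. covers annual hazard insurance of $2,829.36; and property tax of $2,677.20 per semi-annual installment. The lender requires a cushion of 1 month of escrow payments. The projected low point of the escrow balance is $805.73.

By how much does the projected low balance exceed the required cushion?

$123.75

Hazard insurance: $2,829.36/yr
Property tax: $2,677.20 × 2 = $5,354.40/yr
Annual escrow total = $2,829.36 + $5,354.40 = $8,183.76
Monthly = $8,183.76 ÷ 12 = $681.98
Required cushion = 1 × $681.98 = $681.98
Excess over cushion: $805.73 − $681.98 = $123.75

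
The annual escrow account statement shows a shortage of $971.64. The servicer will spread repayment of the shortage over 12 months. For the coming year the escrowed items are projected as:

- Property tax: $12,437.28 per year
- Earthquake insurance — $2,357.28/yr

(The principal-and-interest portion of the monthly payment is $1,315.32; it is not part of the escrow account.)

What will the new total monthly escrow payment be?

Property tax = $12,437.28 annually
Earthquake insurance = $2,357.28 annually
Yearly total = $12,437.28 + $2,357.28 = $14,794.56
Base monthly escrow = $14,794.56 / 12 = $1,232.88
Shortage spread = $971.64 / 12 = $80.97/mo
New monthly escrow = $1,232.88 + $80.97 = $1,313.85

$1,313.85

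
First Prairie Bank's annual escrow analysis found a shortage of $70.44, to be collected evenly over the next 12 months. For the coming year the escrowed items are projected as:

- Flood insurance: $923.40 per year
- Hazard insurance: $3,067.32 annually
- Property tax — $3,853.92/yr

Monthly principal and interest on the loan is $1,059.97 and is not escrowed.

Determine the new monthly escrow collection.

Flood insurance — $923.40
Hazard insurance — $3,067.32
Property tax — $3,853.92
Yearly total = $923.40 + $3,067.32 + $3,853.92 = $7,844.64
Per month = $7,844.64 ÷ 12 = $653.72
Monthly shortage recovery: $70.44 ÷ 12 = $5.87
New monthly escrow = $653.72 + $5.87 = $659.59

$659.59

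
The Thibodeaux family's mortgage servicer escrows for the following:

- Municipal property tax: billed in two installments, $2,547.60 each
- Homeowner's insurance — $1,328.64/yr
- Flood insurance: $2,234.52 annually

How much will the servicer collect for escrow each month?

$721.53

Municipal property tax — $2,547.60 × 2 = $5,095.20 per year
Homeowner's insurance — $1,328.64 per year
Flood insurance — $2,234.52 per year
Yearly total = $5,095.20 + $1,328.64 + $2,234.52 = $8,658.36
Monthly escrow = $8,658.36 / 12 = $721.53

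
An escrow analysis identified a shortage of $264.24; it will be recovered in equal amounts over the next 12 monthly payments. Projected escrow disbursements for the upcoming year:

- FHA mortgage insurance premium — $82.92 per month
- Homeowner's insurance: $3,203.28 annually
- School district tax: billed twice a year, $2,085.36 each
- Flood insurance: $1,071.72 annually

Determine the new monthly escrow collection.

$808.75

FHA mortgage insurance premium: $82.92 × 12 = $995.04/yr
Homeowner's insurance: $3,203.28/yr
School district tax: $2,085.36 × 2 = $4,170.72/yr
Flood insurance: $1,071.72/yr
Combined annual = $9,440.76
Base monthly escrow = $9,440.76 ÷ 12 = $786.73
Shortage per month = $264.24 / 12 = $22.02
New monthly escrow = $786.73 + $22.02 = $808.75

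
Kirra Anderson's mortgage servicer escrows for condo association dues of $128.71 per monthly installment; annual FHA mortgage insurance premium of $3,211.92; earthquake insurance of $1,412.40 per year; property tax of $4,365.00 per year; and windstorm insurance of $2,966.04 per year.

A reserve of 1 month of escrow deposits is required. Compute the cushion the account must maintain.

$1,124.99

Condo association dues = $128.71 × 12 = $1,544.52/yr
FHA mortgage insurance premium = $3,211.92/yr
Earthquake insurance = $1,412.40/yr
Property tax = $4,365.00/yr
Windstorm insurance = $2,966.04/yr
Total annual escrow = $1,544.52 + $3,211.92 + $1,412.40 + $4,365.00 + $2,966.04 = $13,499.88
Per month = $13,499.88 / 12 = $1,124.99
Required cushion = 1 × $1,124.99 = $1,124.99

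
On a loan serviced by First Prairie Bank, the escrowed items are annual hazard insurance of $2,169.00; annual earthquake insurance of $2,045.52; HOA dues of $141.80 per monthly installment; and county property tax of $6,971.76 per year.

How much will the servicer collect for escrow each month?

Hazard insurance: $2,169.00/yr
Earthquake insurance: $2,045.52/yr
HOA dues: $141.80 × 12 = $1,701.60/yr
County property tax: $6,971.76/yr
Combined annual = $12,887.88
Monthly escrow = $12,887.88 / 12 = $1,073.99

$1,073.99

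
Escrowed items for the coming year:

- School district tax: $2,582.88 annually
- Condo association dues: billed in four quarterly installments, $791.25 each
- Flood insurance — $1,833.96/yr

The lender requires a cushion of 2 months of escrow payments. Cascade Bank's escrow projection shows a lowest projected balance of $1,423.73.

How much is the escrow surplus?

$160.09

School district tax: $2,582.88 per year
Condo association dues: $791.25 × 4 = $3,165.00 per year
Flood insurance: $1,833.96 per year
Yearly total = $2,582.88 + $3,165.00 + $1,833.96 = $7,581.84
Monthly = $7,581.84 / 12 = $631.82
Required cushion = 2 × $631.82 = $1,263.64
Surplus = $1,423.73 − $1,263.64 = $160.09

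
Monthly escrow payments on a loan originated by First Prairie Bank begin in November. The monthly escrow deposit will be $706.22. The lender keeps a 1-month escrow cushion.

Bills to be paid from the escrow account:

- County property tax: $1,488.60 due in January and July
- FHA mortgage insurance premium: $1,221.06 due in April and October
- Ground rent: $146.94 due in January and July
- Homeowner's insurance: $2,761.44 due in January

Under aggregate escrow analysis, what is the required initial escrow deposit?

Cushion = 1 × $706.22 = $706.22
Trial balance (start $0, +$706.22 each month, − disbursements):
  Nov: +$706.22 → $706.22
  Dec: +$706.22 → $1,412.44
  Jan: +$706.22 − $4,396.98 → -$2,278.32
  Feb: +$706.22 → -$1,572.10
  Mar: +$706.22 → -$865.88
  Apr: +$706.22 − $1,221.06 → -$1,380.72
  May: +$706.22 → -$674.50
  Jun: +$706.22 → $31.72
  Jul: +$706.22 − $1,635.54 → -$897.60
  Aug: +$706.22 → -$191.38
  Sep: +$706.22 → $514.84
  Oct: +$706.22 − $1,221.06 → $0.00
Lowest trial balance = -$2,278.32 (Jan)
Initial deposit = cushion − low point = $706.22 − (-$2,278.32) = $2,984.54

$2,984.54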